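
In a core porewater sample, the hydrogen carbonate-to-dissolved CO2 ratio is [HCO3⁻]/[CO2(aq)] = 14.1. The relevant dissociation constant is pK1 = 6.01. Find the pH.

From K1 = [H⁺][HCO3⁻]/[CO2(aq)]:  pH = pK1 + log₁₀([HCO3⁻]/[CO2(aq)])
log₁₀(14.1) = +1.149
pH = 6.01 + (+1.149) = 7.16

pH = 7.16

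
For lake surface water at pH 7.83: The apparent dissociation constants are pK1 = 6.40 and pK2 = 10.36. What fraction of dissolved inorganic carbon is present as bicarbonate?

α₁ = 0.961

α₁ = 1 / (1 + [H⁺]/K1 + K2/[H⁺]) = 1 / (1 + 10^-1.43 + 10^-2.53)
   = 1 / (1 + 0.037154 + 0.0029512) = 1/1.0401 = 0.9614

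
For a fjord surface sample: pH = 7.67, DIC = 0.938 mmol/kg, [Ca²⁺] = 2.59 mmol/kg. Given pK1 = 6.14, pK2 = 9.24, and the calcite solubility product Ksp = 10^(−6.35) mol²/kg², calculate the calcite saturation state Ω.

α₂ = 1 / (1 + [H⁺]/K2 + [H⁺]²/(K1K2)) = 1 / (1 + 10^+1.57 + 10^+0.04)
   = 1 / (1 + 37.154 + 1.0965) = 1/39.250 = 0.02548
[CO3²⁻] = α₂ × DIC = 0.02548 × 0.938 = 0.02390 mmol/kg
Ksp = 10^(−6.35) = 4.467×10^-7
Ω = [Ca²⁺][CO3²⁻]/Ksp = (2.59×10^-3)(2.390×10^-5) / 4.467×10^-7 = 0.139

Ω = 0.139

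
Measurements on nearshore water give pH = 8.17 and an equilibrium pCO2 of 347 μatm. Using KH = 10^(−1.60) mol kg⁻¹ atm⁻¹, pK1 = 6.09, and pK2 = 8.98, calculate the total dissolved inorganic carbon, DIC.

DIC = 1.22 mmol/kg

[CO2*] = KH · pCO2 = 10^(−1.60) × 347×10^-6 = 8.716×10^-6 mol/kg
α₀ = 1/(1 + K1/[H⁺] + K1K2/[H⁺]²) = 1/(1 + 10^+2.08 + 10^+1.27) = 0.007151
DIC = [CO2*]/α₀ = 8.716×10^-6 / 0.007151 = 1.22 mmol/kg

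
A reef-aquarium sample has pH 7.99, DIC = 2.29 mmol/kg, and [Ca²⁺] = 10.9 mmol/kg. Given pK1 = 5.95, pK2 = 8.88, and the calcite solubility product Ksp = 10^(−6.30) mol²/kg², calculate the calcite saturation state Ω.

α₂ = 1 / (1 + [H⁺]/K2 + [H⁺]²/(K1K2)) = 1 / (1 + 10^+0.89 + 10^-1.15)
   = 1 / (1 + 7.7625 + 0.070795) = 1/8.8333 = 0.1132
[CO3²⁻] = α₂ × DIC = 0.1132 × 2.29 = 0.2592 mmol/kg
Ksp = 10^(−6.30) = 5.012×10^-7
Ω = [Ca²⁺][CO3²⁻]/Ksp = (10.9×10^-3)(2.592×10^-4) / 5.012×10^-7 = 5.64

Ω = 5.64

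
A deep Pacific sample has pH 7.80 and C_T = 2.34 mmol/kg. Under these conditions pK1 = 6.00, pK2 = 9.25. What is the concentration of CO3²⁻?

α₂ = 1 / (1 + [H⁺]/K2 + [H⁺]²/(K1K2)) = 1 / (1 + 10^+1.45 + 10^-0.35)
   = 1 / (1 + 28.184 + 0.44668) = 1/29.631 = 0.03375
[CO3²⁻] = α₂ × DIC = 0.03375 × 2.34 = 0.0790 mmol/kg

[CO3²⁻] = 0.0790 mmol/kg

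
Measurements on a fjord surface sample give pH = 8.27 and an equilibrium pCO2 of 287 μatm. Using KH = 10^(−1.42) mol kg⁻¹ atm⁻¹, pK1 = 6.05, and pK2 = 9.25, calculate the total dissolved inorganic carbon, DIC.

[CO2*] = KH · pCO2 = 10^(−1.42) × 287×10^-6 = 1.091×10^-5 mol/kg
α₀ = 1/(1 + K1/[H⁺] + K1K2/[H⁺]²) = 1/(1 + 10^+2.22 + 10^+1.24) = 0.005425
DIC = [CO2*]/α₀ = 1.091×10^-5 / 0.005425 = 2.01 mmol/kg

DIC = 2.01 mmol/kg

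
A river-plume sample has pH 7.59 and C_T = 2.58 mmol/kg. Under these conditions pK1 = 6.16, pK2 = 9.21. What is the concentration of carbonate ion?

α₂ = 1 / (1 + [H⁺]/K2 + [H⁺]²/(K1K2)) = 1 / (1 + 10^+1.62 + 10^+0.19)
   = 1 / (1 + 41.687 + 1.5488) = 1/44.236 = 0.02261
[CO3²⁻] = α₂ × DIC = 0.02261 × 2.58 = 0.0583 mmol/kg

[CO3²⁻] = 0.0583 mmol/kg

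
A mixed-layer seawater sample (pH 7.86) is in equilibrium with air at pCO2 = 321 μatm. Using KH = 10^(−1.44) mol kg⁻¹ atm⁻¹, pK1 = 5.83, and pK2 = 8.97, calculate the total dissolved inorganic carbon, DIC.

[CO2*] = KH · pCO2 = 10^(−1.44) × 321×10^-6 = 1.165×10^-5 mol/kg
α₀ = 1/(1 + K1/[H⁺] + K1K2/[H⁺]²) = 1/(1 + 10^+2.03 + 10^+0.92) = 0.008586
DIC = [CO2*]/α₀ = 1.165×10^-5 / 0.008586 = 1.36 mmol/kg

DIC = 1.36 mmol/kg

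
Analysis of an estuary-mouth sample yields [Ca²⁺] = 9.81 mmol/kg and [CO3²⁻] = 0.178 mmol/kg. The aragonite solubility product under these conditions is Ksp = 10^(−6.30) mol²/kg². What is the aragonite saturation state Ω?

Ω = 3.48

Ksp = 10^(−6.30) = 5.012×10^-7
Ω = [Ca²⁺][CO3²⁻]/Ksp = (9.81×10^-3)(0.178×10^-3) / 5.012×10^-7 = 3.48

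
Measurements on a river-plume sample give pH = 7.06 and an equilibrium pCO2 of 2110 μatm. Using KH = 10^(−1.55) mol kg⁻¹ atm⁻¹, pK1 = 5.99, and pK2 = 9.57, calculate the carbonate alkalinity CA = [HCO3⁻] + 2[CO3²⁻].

CA = 0.703 mmol/kg

[CO2*] = KH · pCO2 = 10^(−1.55) × 2110×10^-6 = 5.947×10^-5 mol/kg
α₀ = 1/(1 + K1/[H⁺] + K1K2/[H⁺]²) = 1/(1 + 10^+1.07 + 10^-1.44) = 0.07821
DIC = [CO2*]/α₀ = 5.947×10^-5 / 0.07821 = 0.7603 mmol/kg
CA = (α₁ + 2α₂)·DIC = (0.9189 + 2×0.002840) × 0.7603 = 0.703 mmol/kg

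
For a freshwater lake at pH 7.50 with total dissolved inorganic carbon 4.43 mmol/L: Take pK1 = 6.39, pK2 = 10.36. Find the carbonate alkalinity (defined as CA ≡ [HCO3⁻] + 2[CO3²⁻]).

CA = 4.12 mmol/L

CA = [HCO3⁻] + 2[CO3²⁻] = (α₁ + 2α₂)·DIC
At pH 7.50: [H⁺]/K1 = 10^-1.11 = 0.077625, K2/[H⁺] = 10^-2.86 = 0.0013804
α₁ = 1/(1 + 0.077625 + 0.0013804) = 1/1.0790 = 0.9268; α₂ = α₁·K2/[H⁺] = 0.001279
α₁ + 2α₂ = 0.9293
CA = 0.9293 × 4.43 = 4.12 mmol/L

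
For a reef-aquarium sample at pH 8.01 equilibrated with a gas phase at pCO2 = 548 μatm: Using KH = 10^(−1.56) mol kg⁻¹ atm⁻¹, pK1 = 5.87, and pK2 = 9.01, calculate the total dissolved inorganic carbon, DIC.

DIC = 2.31 mmol/kg

[CO2*] = KH · pCO2 = 10^(−1.56) × 548×10^-6 = 1.509×10^-5 mol/kg
α₀ = 1/(1 + K1/[H⁺] + K1K2/[H⁺]²) = 1/(1 + 10^+2.14 + 10^+1.14) = 0.006543
DIC = [CO2*]/α₀ = 1.509×10^-5 / 0.006543 = 2.31 mmol/kg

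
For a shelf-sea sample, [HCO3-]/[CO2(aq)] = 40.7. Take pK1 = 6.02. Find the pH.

From K1 = [H⁺][HCO3-]/[CO2(aq)]:  pH = pK1 + log₁₀([HCO3-]/[CO2(aq)])
log₁₀(40.7) = +1.610
pH = 6.02 + (+1.610) = 7.63

pH = 7.63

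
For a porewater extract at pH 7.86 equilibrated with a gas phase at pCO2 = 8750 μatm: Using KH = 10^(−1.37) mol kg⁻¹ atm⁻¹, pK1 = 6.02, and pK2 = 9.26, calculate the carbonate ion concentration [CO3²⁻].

[CO2*] = KH · pCO2 = 10^(−1.37) × 8750×10^-6 = 3.733×10^-4 mol/kg
α₀ = 1/(1 + K1/[H⁺] + K1K2/[H⁺]²) = 1/(1 + 10^+1.84 + 10^+0.44) = 0.01371
DIC = [CO2*]/α₀ = 3.733×10^-4 / 0.01371 = 27.22 mmol/kg
[CO3²⁻] = α₂·DIC; α₂ = 0.03776, so [CO3²⁻] = 0.03776 × 27.22 = 1.03 mmol/kg

[CO3²⁻] = 1.03 mmol/kg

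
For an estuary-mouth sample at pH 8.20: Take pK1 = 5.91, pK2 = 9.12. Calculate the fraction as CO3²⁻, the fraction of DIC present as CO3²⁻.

α₂ = 1 / (1 + [H⁺]/K2 + [H⁺]²/(K1K2)) = 1 / (1 + 10^+0.92 + 10^-1.37)
   = 1 / (1 + 8.3176 + 0.042658) = 1/9.3603 = 0.1068

α₂ = 0.107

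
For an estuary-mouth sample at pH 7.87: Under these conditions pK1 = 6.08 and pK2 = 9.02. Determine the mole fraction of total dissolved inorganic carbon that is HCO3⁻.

α₁ = 1 / (1 + [H⁺]/K1 + K2/[H⁺]) = 1 / (1 + 10^-1.79 + 10^-1.15)
   = 1 / (1 + 0.016218 + 0.070795) = 1/1.0870 = 0.9200

α₁ = 0.920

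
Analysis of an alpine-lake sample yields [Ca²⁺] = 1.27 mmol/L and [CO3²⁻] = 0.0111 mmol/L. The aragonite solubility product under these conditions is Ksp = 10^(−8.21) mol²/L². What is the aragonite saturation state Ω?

Ω = 2.29

Ksp = 10^(−8.21) = 6.166×10^-9
Ω = [Ca²⁺][CO3²⁻]/Ksp = (1.27×10^-3)(0.0111×10^-3) / 6.166×10^-9 = 2.29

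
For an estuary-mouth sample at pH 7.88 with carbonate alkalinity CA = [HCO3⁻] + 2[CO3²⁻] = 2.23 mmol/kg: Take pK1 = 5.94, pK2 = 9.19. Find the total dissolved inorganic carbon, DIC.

CA = [HCO3⁻] + 2[CO3²⁻] = (α₁ + 2α₂)·DIC
At pH 7.88: [H⁺]/K1 = 10^-1.94 = 0.011482, K2/[H⁺] = 10^-1.31 = 0.048978
α₁ = 1/(1 + 0.011482 + 0.048978) = 1/1.0605 = 0.9430; α₂ = α₁·K2/[H⁺] = 0.04619
α₁ + 2α₂ = 1.0354
DIC = CA / (α₁ + 2α₂) = 2.23 / 1.0354 = 2.15 mmol/kg

DIC = 2.15 mmol/kg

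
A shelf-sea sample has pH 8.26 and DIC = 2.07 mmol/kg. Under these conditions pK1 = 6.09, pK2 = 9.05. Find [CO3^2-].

[CO3²⁻] = 0.287 mmol/kg

α₂ = 1 / (1 + [H⁺]/K2 + [H⁺]²/(K1K2)) = 1 / (1 + 10^+0.79 + 10^-1.38)
   = 1 / (1 + 6.1660 + 0.041687) = 1/7.2076 = 0.1387
[CO3²⁻] = α₂ × DIC = 0.1387 × 2.07 = 0.287 mmol/kg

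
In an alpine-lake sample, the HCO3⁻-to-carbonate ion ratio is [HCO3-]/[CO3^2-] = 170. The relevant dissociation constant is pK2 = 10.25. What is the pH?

pH = 8.02

From K2 = [H⁺][CO3^2-]/[HCO3-]:  pH = pK2 − log₁₀([HCO3-]/[CO3^2-])
log₁₀(170) = +2.230
pH = 10.25 − (+2.230) = 8.02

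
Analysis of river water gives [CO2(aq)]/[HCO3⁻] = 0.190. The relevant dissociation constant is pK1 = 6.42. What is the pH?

pH = 7.14

From K1 = [H⁺][HCO3⁻]/[CO2(aq)]:  pH = pK1 − log₁₀([CO2(aq)]/[HCO3⁻])
log₁₀(0.190) = -0.721
pH = 6.42 − (-0.721) = 7.14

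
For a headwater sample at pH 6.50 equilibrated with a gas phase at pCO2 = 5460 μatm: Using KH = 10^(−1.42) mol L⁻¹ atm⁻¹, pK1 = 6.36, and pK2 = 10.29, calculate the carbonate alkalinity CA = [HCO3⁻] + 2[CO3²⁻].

CA = 0.287 mmol/L

[CO2*] = KH · pCO2 = 10^(−1.42) × 5460×10^-6 = 2.076×10^-4 mol/L
α₀ = 1/(1 + K1/[H⁺] + K1K2/[H⁺]²) = 1/(1 + 10^+0.14 + 10^-3.65) = 0.4201
DIC = [CO2*]/α₀ = 2.076×10^-4 / 0.4201 = 0.4942 mmol/L
CA = (α₁ + 2α₂)·DIC = (0.5798 + 2×9.404×10^-5) × 0.4942 = 0.287 mmol/L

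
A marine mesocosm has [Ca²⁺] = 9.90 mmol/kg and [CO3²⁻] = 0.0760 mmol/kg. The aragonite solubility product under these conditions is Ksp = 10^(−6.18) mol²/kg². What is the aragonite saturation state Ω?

Ksp = 10^(−6.18) = 6.607×10^-7
Ω = [Ca²⁺][CO3²⁻]/Ksp = (9.90×10^-3)(0.0760×10^-3) / 6.607×10^-7 = 1.14

Ω = 1.14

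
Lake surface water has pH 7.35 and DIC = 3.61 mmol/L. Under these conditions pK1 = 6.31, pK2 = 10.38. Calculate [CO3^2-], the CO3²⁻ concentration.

[CO3²⁻] = 3.08 μmol/L

α₂ = 1 / (1 + [H⁺]/K2 + [H⁺]²/(K1K2)) = 1 / (1 + 10^+3.03 + 10^+1.99)
   = 1 / (1 + 1071.5 + 97.724) = 1/1170.2 = 0.0008545
[CO3²⁻] = α₂ × DIC = 0.0008545 × 3.61 = 0.00308 mmol/L = 3.08 μmol/L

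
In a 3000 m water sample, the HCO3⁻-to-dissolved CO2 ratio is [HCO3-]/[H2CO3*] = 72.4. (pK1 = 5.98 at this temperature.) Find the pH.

pH = 7.84

From K1 = [H⁺][HCO3-]/[H2CO3*]:  pH = pK1 + log₁₀([HCO3-]/[H2CO3*])
log₁₀(72.4) = +1.860
pH = 5.98 + (+1.860) = 7.84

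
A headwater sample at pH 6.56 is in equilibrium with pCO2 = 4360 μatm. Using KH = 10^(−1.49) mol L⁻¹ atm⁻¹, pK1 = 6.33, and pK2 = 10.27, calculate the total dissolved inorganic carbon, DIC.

DIC = 0.381 mmol/L

[CO2*] = KH · pCO2 = 10^(−1.49) × 4360×10^-6 = 1.411×10^-4 mol/L
α₀ = 1/(1 + K1/[H⁺] + K1K2/[H⁺]²) = 1/(1 + 10^+0.23 + 10^-3.48) = 0.3706
DIC = [CO2*]/α₀ = 1.411×10^-4 / 0.3706 = 0.381 mmol/L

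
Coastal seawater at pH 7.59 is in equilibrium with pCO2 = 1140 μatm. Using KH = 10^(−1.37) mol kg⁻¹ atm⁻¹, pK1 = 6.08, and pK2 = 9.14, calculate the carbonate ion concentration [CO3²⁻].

[CO2*] = KH · pCO2 = 10^(−1.37) × 1140×10^-6 = 4.863×10^-5 mol/kg
α₀ = 1/(1 + K1/[H⁺] + K1K2/[H⁺]²) = 1/(1 + 10^+1.51 + 10^-0.04) = 0.02918
DIC = [CO2*]/α₀ = 4.863×10^-5 / 0.02918 = 1.667 mmol/kg
[CO3²⁻] = α₂·DIC; α₂ = 0.02661, so [CO3²⁻] = 0.02661 × 1.667 = 0.0444 mmol/kg

[CO3²⁻] = 0.0444 mmol/kg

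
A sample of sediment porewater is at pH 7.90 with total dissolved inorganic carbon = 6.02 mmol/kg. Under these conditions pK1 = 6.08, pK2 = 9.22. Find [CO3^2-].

α₂ = 1 / (1 + [H⁺]/K2 + [H⁺]²/(K1K2)) = 1 / (1 + 10^+1.32 + 10^-0.50)
   = 1 / (1 + 20.893 + 0.31623) = 1/22.209 = 0.04503
[CO3²⁻] = α₂ × DIC = 0.04503 × 6.02 = 0.271 mmol/kg

[CO3²⁻] = 0.271 mmol/kg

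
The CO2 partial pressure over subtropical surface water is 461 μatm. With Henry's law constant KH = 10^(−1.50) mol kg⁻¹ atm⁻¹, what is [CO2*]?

KH = 10^(−1.50) = 3.162×10^-2 mol kg⁻¹ atm⁻¹
[CO2*] = KH · pCO2 = 3.162×10^-2 × 461×10^-6 atm = 1.46×10^-5 mol/kg

[CO2*] = 14.6 μmol/kg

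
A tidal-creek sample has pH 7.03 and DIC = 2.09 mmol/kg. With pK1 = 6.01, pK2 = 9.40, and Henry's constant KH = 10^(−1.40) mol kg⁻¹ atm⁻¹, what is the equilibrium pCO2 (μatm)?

α₀ = 1 / (1 + K1/[H⁺] + K1K2/[H⁺]²) = 1 / (1 + 10^+1.02 + 10^-1.35)
   = 1 / (1 + 10.471 + 0.044668) = 1/11.516 = 0.08684
[CO2*] = α₀ × DIC = 0.08684 × 2.09 = 0.1815 mmol/kg
pCO2 = [CO2*]/KH = 1.815×10^-4 / 3.981×10^-2 = 4560 μatm

pCO2 = 4560 μatm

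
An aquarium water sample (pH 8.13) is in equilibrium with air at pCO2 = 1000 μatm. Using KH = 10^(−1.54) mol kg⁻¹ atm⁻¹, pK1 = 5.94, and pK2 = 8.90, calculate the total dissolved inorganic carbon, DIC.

DIC = 5.25 mmol/kg

[CO2*] = KH · pCO2 = 10^(−1.54) × 1000×10^-6 = 2.884×10^-5 mol/kg
α₀ = 1/(1 + K1/[H⁺] + K1K2/[H⁺]²) = 1/(1 + 10^+2.19 + 10^+1.42) = 0.005489
DIC = [CO2*]/α₀ = 2.884×10^-5 / 0.005489 = 5.25 mmol/kg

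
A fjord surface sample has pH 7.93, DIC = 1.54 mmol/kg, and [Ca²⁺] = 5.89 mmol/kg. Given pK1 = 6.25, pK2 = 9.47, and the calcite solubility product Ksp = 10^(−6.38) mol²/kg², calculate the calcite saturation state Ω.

α₂ = 1 / (1 + [H⁺]/K2 + [H⁺]²/(K1K2)) = 1 / (1 + 10^+1.54 + 10^-0.14)
   = 1 / (1 + 34.674 + 0.72444) = 1/36.398 = 0.02747
[CO3²⁻] = α₂ × DIC = 0.02747 × 1.54 = 0.04231 mmol/kg
Ksp = 10^(−6.38) = 4.169×10^-7
Ω = [Ca²⁺][CO3²⁻]/Ksp = (5.89×10^-3)(4.231×10^-5) / 4.169×10^-7 = 0.598

Ω = 0.598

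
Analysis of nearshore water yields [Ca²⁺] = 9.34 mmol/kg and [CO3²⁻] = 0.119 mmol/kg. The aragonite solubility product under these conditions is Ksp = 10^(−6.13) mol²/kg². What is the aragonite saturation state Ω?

Ksp = 10^(−6.13) = 7.413×10^-7
Ω = [Ca²⁺][CO3²⁻]/Ksp = (9.34×10^-3)(0.119×10^-3) / 7.413×10^-7 = 1.50

Ω = 1.50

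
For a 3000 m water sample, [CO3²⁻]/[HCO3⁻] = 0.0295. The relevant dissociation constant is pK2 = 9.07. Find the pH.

pH = 7.54

From K2 = [H⁺][CO3²⁻]/[HCO3⁻]:  pH = pK2 + log₁₀([CO3²⁻]/[HCO3⁻])
log₁₀(0.0295) = -1.530
pH = 9.07 + (-1.530) = 7.54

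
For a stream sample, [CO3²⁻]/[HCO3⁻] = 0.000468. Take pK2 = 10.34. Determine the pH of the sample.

From K2 = [H⁺][CO3²⁻]/[HCO3⁻]:  pH = pK2 + log₁₀([CO3²⁻]/[HCO3⁻])
log₁₀(0.000468) = -3.330
pH = 10.34 + (-3.330) = 7.01

pH = 7.01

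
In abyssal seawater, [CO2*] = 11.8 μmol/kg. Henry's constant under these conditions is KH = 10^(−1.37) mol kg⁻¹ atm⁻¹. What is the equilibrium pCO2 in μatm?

pCO2 = 277 μatm

KH = 10^(−1.37) = 4.266×10^-2 mol kg⁻¹ atm⁻¹
pCO2 = [CO2*]/KH = 11.8×10^-6 / 4.266×10^-2 = 2.77×10^-4 atm = 277 μatm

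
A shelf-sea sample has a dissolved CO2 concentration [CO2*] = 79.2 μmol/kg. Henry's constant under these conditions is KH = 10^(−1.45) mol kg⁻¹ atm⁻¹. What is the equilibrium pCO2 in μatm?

KH = 10^(−1.45) = 3.548×10^-2 mol kg⁻¹ atm⁻¹
pCO2 = [CO2*]/KH = 79.2×10^-6 / 3.548×10^-2 = 2.23×10^-3 atm = 2230 μatm

pCO2 = 2230 μatm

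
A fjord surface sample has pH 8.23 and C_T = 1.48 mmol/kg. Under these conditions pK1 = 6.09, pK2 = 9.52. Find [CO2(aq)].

[CO2*] = 10.1 μmol/kg

α₀ = 1 / (1 + K1/[H⁺] + K1K2/[H⁺]²) = 1 / (1 + 10^+2.14 + 10^+0.85)
   = 1 / (1 + 138.04 + 7.0795) = 1/146.12 = 0.006844
[CO2*] = α₀ × DIC = 0.006844 × 1.48 = 0.0101 mmol/kg = 10.1 μmol/kg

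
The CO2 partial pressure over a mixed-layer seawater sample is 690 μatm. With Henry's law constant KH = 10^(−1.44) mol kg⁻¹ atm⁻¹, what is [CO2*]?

[CO2*] = 25.1 μmol/kg

KH = 10^(−1.44) = 3.631×10^-2 mol kg⁻¹ atm⁻¹
[CO2*] = KH · pCO2 = 3.631×10^-2 × 690×10^-6 atm = 2.51×10^-5 mol/kg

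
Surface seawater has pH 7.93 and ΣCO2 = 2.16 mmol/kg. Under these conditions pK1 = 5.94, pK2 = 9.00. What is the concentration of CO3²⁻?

[CO3²⁻] = 0.168 mmol/kg

α₂ = 1 / (1 + [H⁺]/K2 + [H⁺]²/(K1K2)) = 1 / (1 + 10^+1.07 + 10^-0.92)
   = 1 / (1 + 11.749 + 0.12023) = 1/12.869 = 0.07770
[CO3²⁻] = α₂ × DIC = 0.07770 × 2.16 = 0.168 mmol/kg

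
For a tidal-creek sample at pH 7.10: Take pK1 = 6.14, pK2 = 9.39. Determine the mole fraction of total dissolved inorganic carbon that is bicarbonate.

α₁ = 0.897

α₁ = 1 / (1 + [H⁺]/K1 + K2/[H⁺]) = 1 / (1 + 10^-0.96 + 10^-2.29)
   = 1 / (1 + 0.10965 + 0.0051286) = 1/1.1148 = 0.8970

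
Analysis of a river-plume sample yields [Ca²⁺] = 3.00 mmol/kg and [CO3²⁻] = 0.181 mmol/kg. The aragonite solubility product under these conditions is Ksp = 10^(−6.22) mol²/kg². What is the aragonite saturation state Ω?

Ksp = 10^(−6.22) = 6.026×10^-7
Ω = [Ca²⁺][CO3²⁻]/Ksp = (3.00×10^-3)(0.181×10^-3) / 6.026×10^-7 = 0.901

Ω = 0.901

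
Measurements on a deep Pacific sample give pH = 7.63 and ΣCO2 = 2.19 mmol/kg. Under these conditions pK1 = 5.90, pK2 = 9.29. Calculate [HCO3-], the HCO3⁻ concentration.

α₁ = 1 / (1 + [H⁺]/K1 + K2/[H⁺]) = 1 / (1 + 10^-1.73 + 10^-1.66)
   = 1 / (1 + 0.018621 + 0.021878) = 1/1.0405 = 0.9611
[HCO3⁻] = α₁ × DIC = 0.9611 × 2.19 = 2.10 mmol/kg

[HCO3⁻] = 2.10 mmol/kg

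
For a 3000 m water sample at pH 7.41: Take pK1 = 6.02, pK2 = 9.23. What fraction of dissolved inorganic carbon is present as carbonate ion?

α₂ = 0.0143

α₂ = 1 / (1 + [H⁺]/K2 + [H⁺]²/(K1K2)) = 1 / (1 + 10^+1.82 + 10^+0.43)
   = 1 / (1 + 66.069 + 2.6915) = 1/69.761 = 0.01433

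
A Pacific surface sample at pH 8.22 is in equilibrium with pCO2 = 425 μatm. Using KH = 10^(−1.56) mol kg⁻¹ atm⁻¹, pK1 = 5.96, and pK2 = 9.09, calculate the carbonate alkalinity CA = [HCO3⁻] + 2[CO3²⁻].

CA = 2.70 mmol/kg

[CO2*] = KH · pCO2 = 10^(−1.56) × 425×10^-6 = 1.171×10^-5 mol/kg
α₀ = 1/(1 + K1/[H⁺] + K1K2/[H⁺]²) = 1/(1 + 10^+2.26 + 10^+1.39) = 0.004819
DIC = [CO2*]/α₀ = 1.171×10^-5 / 0.004819 = 2.429 mmol/kg
CA = (α₁ + 2α₂)·DIC = (0.8769 + 2×0.1183) × 2.429 = 2.70 mmol/kg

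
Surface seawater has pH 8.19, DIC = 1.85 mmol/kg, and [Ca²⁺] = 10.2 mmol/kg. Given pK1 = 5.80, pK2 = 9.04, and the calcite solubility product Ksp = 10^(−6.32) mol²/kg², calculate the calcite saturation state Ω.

Ω = 4.86

α₂ = 1 / (1 + [H⁺]/K2 + [H⁺]²/(K1K2)) = 1 / (1 + 10^+0.85 + 10^-1.54)
   = 1 / (1 + 7.0795 + 0.028840) = 1/8.1083 = 0.1233
[CO3²⁻] = α₂ × DIC = 0.1233 × 1.85 = 0.2282 mmol/kg
Ksp = 10^(−6.32) = 4.786×10^-7
Ω = [Ca²⁺][CO3²⁻]/Ksp = (10.2×10^-3)(2.282×10^-4) / 4.786×10^-7 = 4.86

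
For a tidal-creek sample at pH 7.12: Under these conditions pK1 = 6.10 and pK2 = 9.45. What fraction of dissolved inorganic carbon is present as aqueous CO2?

α₀ = 0.0868

α₀ = 1 / (1 + K1/[H⁺] + K1K2/[H⁺]²) = 1 / (1 + 10^+1.02 + 10^-1.31)
   = 1 / (1 + 10.471 + 0.048978) = 1/11.520 = 0.08680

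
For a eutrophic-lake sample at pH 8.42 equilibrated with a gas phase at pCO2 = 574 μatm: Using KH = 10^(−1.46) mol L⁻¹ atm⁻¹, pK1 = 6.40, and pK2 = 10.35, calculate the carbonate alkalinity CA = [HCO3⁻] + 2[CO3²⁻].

[CO2*] = KH · pCO2 = 10^(−1.46) × 574×10^-6 = 1.990×10^-5 mol/L
α₀ = 1/(1 + K1/[H⁺] + K1K2/[H⁺]²) = 1/(1 + 10^+2.02 + 10^+0.09) = 0.009351
DIC = [CO2*]/α₀ = 1.990×10^-5 / 0.009351 = 2.128 mmol/L
CA = (α₁ + 2α₂)·DIC = (0.9791 + 2×0.01150) × 2.128 = 2.13 mmol/L

CA = 2.13 mmol/L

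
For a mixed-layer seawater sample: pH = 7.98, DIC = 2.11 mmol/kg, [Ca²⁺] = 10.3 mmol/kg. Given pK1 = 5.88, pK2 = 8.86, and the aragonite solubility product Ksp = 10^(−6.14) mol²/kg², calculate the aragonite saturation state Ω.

Ω = 3.47

α₂ = 1 / (1 + [H⁺]/K2 + [H⁺]²/(K1K2)) = 1 / (1 + 10^+0.88 + 10^-1.22)
   = 1 / (1 + 7.5858 + 0.060256) = 1/8.6460 = 0.1157
[CO3²⁻] = α₂ × DIC = 0.1157 × 2.11 = 0.2440 mmol/kg
Ksp = 10^(−6.14) = 7.244×10^-7
Ω = [Ca²⁺][CO3²⁻]/Ksp = (10.3×10^-3)(2.440×10^-4) / 7.244×10^-7 = 3.47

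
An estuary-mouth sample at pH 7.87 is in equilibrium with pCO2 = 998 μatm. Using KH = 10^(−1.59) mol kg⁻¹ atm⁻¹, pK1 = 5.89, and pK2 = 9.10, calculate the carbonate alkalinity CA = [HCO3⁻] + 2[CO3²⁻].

CA = 2.74 mmol/kg

[CO2*] = KH · pCO2 = 10^(−1.59) × 998×10^-6 = 2.565×10^-5 mol/kg
α₀ = 1/(1 + K1/[H⁺] + K1K2/[H⁺]²) = 1/(1 + 10^+1.98 + 10^+0.75) = 0.009792
DIC = [CO2*]/α₀ = 2.565×10^-5 / 0.009792 = 2.620 mmol/kg
CA = (α₁ + 2α₂)·DIC = (0.9351 + 2×0.05507) × 2.620 = 2.74 mmol/kg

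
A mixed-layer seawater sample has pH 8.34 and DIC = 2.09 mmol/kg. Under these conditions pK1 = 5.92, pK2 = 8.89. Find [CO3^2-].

α₂ = 1 / (1 + [H⁺]/K2 + [H⁺]²/(K1K2)) = 1 / (1 + 10^+0.55 + 10^-1.87)
   = 1 / (1 + 3.5481 + 0.013490) = 1/4.5616 = 0.2192
[CO3²⁻] = α₂ × DIC = 0.2192 × 2.09 = 0.458 mmol/kg

[CO3²⁻] = 0.458 mmol/kg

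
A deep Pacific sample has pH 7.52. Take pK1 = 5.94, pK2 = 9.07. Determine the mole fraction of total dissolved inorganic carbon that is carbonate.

α₂ = 0.0267

α₂ = 1 / (1 + [H⁺]/K2 + [H⁺]²/(K1K2)) = 1 / (1 + 10^+1.55 + 10^-0.03)
   = 1 / (1 + 35.481 + 0.93325) = 1/37.415 = 0.02673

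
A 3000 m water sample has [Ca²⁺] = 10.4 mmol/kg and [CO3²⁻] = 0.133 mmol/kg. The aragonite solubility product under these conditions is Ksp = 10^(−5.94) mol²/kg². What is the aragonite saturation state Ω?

Ω = 1.20

Ksp = 10^(−5.94) = 1.148×10^-6
Ω = [Ca²⁺][CO3²⁻]/Ksp = (10.4×10^-3)(0.133×10^-3) / 1.148×10^-6 = 1.20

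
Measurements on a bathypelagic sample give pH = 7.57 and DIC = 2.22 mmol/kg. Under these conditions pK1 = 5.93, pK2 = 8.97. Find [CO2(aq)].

[CO2*] = 0.0479 mmol/kg

α₀ = 1 / (1 + K1/[H⁺] + K1K2/[H⁺]²) = 1 / (1 + 10^+1.64 + 10^+0.24)
   = 1 / (1 + 43.652 + 1.7378) = 1/46.389 = 0.02156
[CO2*] = α₀ × DIC = 0.02156 × 2.22 = 0.0479 mmol/kg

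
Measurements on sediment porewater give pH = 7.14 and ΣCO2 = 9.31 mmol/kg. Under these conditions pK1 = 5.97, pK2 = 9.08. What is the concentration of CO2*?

α₀ = 1 / (1 + K1/[H⁺] + K1K2/[H⁺]²) = 1 / (1 + 10^+1.17 + 10^-0.77)
   = 1 / (1 + 14.791 + 0.16982) = 1/15.961 = 0.06265
[CO2*] = α₀ × DIC = 0.06265 × 9.31 = 0.583 mmol/kg

[CO2*] = 0.583 mmol/kg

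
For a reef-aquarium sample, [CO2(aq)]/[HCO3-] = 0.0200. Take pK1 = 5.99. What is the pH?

pH = 7.69

From K1 = [H⁺][HCO3-]/[CO2(aq)]:  pH = pK1 − log₁₀([CO2(aq)]/[HCO3-])
log₁₀(0.0200) = -1.699
pH = 5.99 − (-1.699) = 7.69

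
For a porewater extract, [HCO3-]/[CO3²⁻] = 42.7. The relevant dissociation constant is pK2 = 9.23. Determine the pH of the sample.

From K2 = [H⁺][CO3²⁻]/[HCO3-]:  pH = pK2 − log₁₀([HCO3-]/[CO3²⁻])
log₁₀(42.7) = +1.630
pH = 9.23 − (+1.630) = 7.60

pH = 7.60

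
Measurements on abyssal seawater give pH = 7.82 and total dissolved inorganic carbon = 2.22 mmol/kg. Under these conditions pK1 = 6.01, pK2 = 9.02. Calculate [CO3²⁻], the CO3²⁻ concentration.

[CO3²⁻] = 0.130 mmol/kg

α₂ = 1 / (1 + [H⁺]/K2 + [H⁺]²/(K1K2)) = 1 / (1 + 10^+1.20 + 10^-0.61)
   = 1 / (1 + 15.849 + 0.24547) = 1/17.094 = 0.05850
[CO3²⁻] = α₂ × DIC = 0.05850 × 2.22 = 0.130 mmol/kg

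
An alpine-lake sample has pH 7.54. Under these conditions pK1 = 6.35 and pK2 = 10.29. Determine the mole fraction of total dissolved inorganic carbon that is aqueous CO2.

α₀ = 1 / (1 + K1/[H⁺] + K1K2/[H⁺]²) = 1 / (1 + 10^+1.19 + 10^-1.56)
   = 1 / (1 + 15.488 + 0.027542) = 1/16.516 = 0.06055

α₀ = 0.0605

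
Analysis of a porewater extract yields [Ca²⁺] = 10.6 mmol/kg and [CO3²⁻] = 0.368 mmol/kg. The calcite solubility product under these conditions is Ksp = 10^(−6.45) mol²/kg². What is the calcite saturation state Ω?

Ksp = 10^(−6.45) = 3.548×10^-7
Ω = [Ca²⁺][CO3²⁻]/Ksp = (10.6×10^-3)(0.368×10^-3) / 3.548×10^-7 = 11.0

Ω = 11.0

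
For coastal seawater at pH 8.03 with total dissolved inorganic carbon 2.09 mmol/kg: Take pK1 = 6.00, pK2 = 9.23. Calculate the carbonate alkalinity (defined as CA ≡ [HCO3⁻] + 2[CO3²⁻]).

CA = 2.19 mmol/kg

CA = [HCO3⁻] + 2[CO3²⁻] = (α₁ + 2α₂)·DIC
At pH 8.03: [H⁺]/K1 = 10^-2.03 = 0.0093325, K2/[H⁺] = 10^-1.20 = 0.063096
α₁ = 1/(1 + 0.0093325 + 0.063096) = 1/1.0724 = 0.9325; α₂ = α₁·K2/[H⁺] = 0.05883
α₁ + 2α₂ = 1.0501
CA = 1.0501 × 2.09 = 2.19 mmol/kg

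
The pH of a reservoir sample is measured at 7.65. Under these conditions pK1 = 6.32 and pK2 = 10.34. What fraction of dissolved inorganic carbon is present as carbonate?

α₂ = 1 / (1 + [H⁺]/K2 + [H⁺]²/(K1K2)) = 1 / (1 + 10^+2.69 + 10^+1.36)
   = 1 / (1 + 489.78 + 22.909) = 1/513.69 = 0.001947

α₂ = 0.00195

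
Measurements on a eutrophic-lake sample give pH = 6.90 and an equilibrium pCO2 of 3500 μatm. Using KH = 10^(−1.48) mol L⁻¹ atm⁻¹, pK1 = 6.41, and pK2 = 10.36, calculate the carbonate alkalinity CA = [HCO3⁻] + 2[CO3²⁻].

CA = 0.358 mmol/L

[CO2*] = KH · pCO2 = 10^(−1.48) × 3500×10^-6 = 1.159×10^-4 mol/L
α₀ = 1/(1 + K1/[H⁺] + K1K2/[H⁺]²) = 1/(1 + 10^+0.49 + 10^-2.97) = 0.2444
DIC = [CO2*]/α₀ = 1.159×10^-4 / 0.2444 = 0.4742 mmol/L
CA = (α₁ + 2α₂)·DIC = (0.7553 + 2×0.0002619) × 0.4742 = 0.358 mmol/L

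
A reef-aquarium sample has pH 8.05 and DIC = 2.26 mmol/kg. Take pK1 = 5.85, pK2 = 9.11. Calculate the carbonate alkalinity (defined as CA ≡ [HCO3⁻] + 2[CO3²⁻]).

CA = 2.43 mmol/kg

CA = [HCO3⁻] + 2[CO3²⁻] = (α₁ + 2α₂)·DIC
At pH 8.05: [H⁺]/K1 = 10^-2.20 = 0.0063096, K2/[H⁺] = 10^-1.06 = 0.087096
α₁ = 1/(1 + 0.0063096 + 0.087096) = 1/1.0934 = 0.9146; α₂ = α₁·K2/[H⁺] = 0.07966
α₁ + 2α₂ = 1.0739
CA = 1.0739 × 2.26 = 2.43 mmol/kg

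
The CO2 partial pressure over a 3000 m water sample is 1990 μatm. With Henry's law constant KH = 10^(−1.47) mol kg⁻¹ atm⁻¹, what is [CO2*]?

KH = 10^(−1.47) = 3.388×10^-2 mol kg⁻¹ atm⁻¹
[CO2*] = KH · pCO2 = 3.388×10^-2 × 1990×10^-6 atm = 6.74×10^-5 mol/kg

[CO2*] = 67.4 μmol/kg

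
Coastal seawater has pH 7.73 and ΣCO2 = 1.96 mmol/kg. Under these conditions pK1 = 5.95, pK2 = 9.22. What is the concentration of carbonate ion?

α₂ = 1 / (1 + [H⁺]/K2 + [H⁺]²/(K1K2)) = 1 / (1 + 10^+1.49 + 10^-0.29)
   = 1 / (1 + 30.903 + 0.51286) = 1/32.416 = 0.03085
[CO3²⁻] = α₂ × DIC = 0.03085 × 1.96 = 0.0605 mmol/kg

[CO3²⁻] = 0.0605 mmol/kg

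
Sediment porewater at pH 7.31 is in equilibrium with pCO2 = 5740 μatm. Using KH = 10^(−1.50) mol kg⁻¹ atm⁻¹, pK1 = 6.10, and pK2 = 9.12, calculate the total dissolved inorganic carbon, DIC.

[CO2*] = KH · pCO2 = 10^(−1.50) × 5740×10^-6 = 1.815×10^-4 mol/kg
α₀ = 1/(1 + K1/[H⁺] + K1K2/[H⁺]²) = 1/(1 + 10^+1.21 + 10^-0.60) = 0.05724
DIC = [CO2*]/α₀ = 1.815×10^-4 / 0.05724 = 3.17 mmol/kg

DIC = 3.17 mmol/kg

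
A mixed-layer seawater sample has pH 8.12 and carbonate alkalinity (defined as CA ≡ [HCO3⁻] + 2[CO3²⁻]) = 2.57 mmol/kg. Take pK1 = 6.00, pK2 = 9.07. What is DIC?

CA = [HCO3⁻] + 2[CO3²⁻] = (α₁ + 2α₂)·DIC
At pH 8.12: [H⁺]/K1 = 10^-2.12 = 0.0075858, K2/[H⁺] = 10^-0.95 = 0.11220
α₁ = 1/(1 + 0.0075858 + 0.11220) = 1/1.1198 = 0.8930; α₂ = α₁·K2/[H⁺] = 0.1002
α₁ + 2α₂ = 1.0934
DIC = CA / (α₁ + 2α₂) = 2.57 / 1.0934 = 2.35 mmol/kg

DIC = 2.35 mmol/kg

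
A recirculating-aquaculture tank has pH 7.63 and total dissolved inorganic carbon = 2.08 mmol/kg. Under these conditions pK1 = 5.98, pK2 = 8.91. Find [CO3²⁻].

[CO3²⁻] = 0.102 mmol/kg

α₂ = 1 / (1 + [H⁺]/K2 + [H⁺]²/(K1K2)) = 1 / (1 + 10^+1.28 + 10^-0.37)
   = 1 / (1 + 19.055 + 0.42658) = 1/20.481 = 0.04883
[CO3²⁻] = α₂ × DIC = 0.04883 × 2.08 = 0.102 mmol/kg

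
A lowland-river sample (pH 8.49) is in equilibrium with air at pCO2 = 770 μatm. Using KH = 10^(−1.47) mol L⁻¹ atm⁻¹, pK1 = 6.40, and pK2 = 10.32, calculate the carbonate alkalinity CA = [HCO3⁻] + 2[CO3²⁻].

CA = 3.30 mmol/L

[CO2*] = KH · pCO2 = 10^(−1.47) × 770×10^-6 = 2.609×10^-5 mol/L
α₀ = 1/(1 + K1/[H⁺] + K1K2/[H⁺]²) = 1/(1 + 10^+2.09 + 10^+0.26) = 0.007946
DIC = [CO2*]/α₀ = 2.609×10^-5 / 0.007946 = 3.283 mmol/L
CA = (α₁ + 2α₂)·DIC = (0.9776 + 2×0.01446) × 3.283 = 3.30 mmol/L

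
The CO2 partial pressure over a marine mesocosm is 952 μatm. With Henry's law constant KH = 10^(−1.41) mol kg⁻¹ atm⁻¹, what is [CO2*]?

[CO2*] = 37.0 μmol/kg

KH = 10^(−1.41) = 3.890×10^-2 mol kg⁻¹ atm⁻¹
[CO2*] = KH · pCO2 = 3.890×10^-2 × 952×10^-6 atm = 3.70×10^-5 mol/kg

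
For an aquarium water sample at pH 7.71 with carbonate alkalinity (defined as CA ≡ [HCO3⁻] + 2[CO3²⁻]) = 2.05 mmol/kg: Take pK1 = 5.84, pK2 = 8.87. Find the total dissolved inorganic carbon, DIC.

DIC = 1.95 mmol/kg

CA = [HCO3⁻] + 2[CO3²⁻] = (α₁ + 2α₂)·DIC
At pH 7.71: [H⁺]/K1 = 10^-1.87 = 0.013490, K2/[H⁺] = 10^-1.16 = 0.069183
α₁ = 1/(1 + 0.013490 + 0.069183) = 1/1.0827 = 0.9236; α₂ = α₁·K2/[H⁺] = 0.06390
α₁ + 2α₂ = 1.0514
DIC = CA / (α₁ + 2α₂) = 2.05 / 1.0514 = 1.95 mmol/kg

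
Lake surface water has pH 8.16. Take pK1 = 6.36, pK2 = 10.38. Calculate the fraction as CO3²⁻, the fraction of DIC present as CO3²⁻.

α₂ = 0.00590

α₂ = 1 / (1 + [H⁺]/K2 + [H⁺]²/(K1K2)) = 1 / (1 + 10^+2.22 + 10^+0.42)
   = 1 / (1 + 165.96 + 2.6303) = 1/169.59 = 0.005897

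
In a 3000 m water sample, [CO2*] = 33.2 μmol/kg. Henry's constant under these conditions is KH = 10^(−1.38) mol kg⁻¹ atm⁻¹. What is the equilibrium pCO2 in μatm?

KH = 10^(−1.38) = 4.169×10^-2 mol kg⁻¹ atm⁻¹
pCO2 = [CO2*]/KH = 33.2×10^-6 / 4.169×10^-2 = 7.96×10^-4 atm = 796 μatm

pCO2 = 796 μatm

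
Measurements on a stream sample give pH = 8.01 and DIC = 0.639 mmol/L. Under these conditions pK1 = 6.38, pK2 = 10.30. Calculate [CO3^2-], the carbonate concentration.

α₂ = 1 / (1 + [H⁺]/K2 + [H⁺]²/(K1K2)) = 1 / (1 + 10^+2.29 + 10^+0.66)
   = 1 / (1 + 194.98 + 4.5709) = 1/200.56 = 0.004986
[CO3²⁻] = α₂ × DIC = 0.004986 × 0.639 = 0.00319 mmol/L = 3.19 μmol/L

[CO3²⁻] = 3.19 μmol/L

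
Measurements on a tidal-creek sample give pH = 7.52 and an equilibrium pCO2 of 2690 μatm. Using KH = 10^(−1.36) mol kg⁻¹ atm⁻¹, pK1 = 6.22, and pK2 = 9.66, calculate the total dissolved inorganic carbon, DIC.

DIC = 2.48 mmol/kg

[CO2*] = KH · pCO2 = 10^(−1.36) × 2690×10^-6 = 1.174×10^-4 mol/kg
α₀ = 1/(1 + K1/[H⁺] + K1K2/[H⁺]²) = 1/(1 + 10^+1.30 + 10^-0.84) = 0.04740
DIC = [CO2*]/α₀ = 1.174×10^-4 / 0.04740 = 2.48 mmol/kg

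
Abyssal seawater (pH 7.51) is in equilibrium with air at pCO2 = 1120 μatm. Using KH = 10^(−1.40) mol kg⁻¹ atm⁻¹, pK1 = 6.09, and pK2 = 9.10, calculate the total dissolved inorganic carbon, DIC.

DIC = 1.25 mmol/kg

[CO2*] = KH · pCO2 = 10^(−1.40) × 1120×10^-6 = 4.459×10^-5 mol/kg
α₀ = 1/(1 + K1/[H⁺] + K1K2/[H⁺]²) = 1/(1 + 10^+1.42 + 10^-0.17) = 0.03574
DIC = [CO2*]/α₀ = 4.459×10^-5 / 0.03574 = 1.25 mmol/kg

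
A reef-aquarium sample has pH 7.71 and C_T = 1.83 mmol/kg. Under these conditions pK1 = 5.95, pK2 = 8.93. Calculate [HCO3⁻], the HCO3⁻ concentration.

[HCO3⁻] = 1.70 mmol/kg

α₁ = 1 / (1 + [H⁺]/K1 + K2/[H⁺]) = 1 / (1 + 10^-1.76 + 10^-1.22)
   = 1 / (1 + 0.017378 + 0.060256) = 1/1.0776 = 0.9280
[HCO3⁻] = α₁ × DIC = 0.9280 × 1.83 = 1.70 mmol/kg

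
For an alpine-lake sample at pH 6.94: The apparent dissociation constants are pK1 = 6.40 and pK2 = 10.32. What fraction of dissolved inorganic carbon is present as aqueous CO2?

α₀ = 1 / (1 + K1/[H⁺] + K1K2/[H⁺]²) = 1 / (1 + 10^+0.54 + 10^-2.84)
   = 1 / (1 + 3.4674 + 0.0014454) = 1/4.4688 = 0.2238

α₀ = 0.224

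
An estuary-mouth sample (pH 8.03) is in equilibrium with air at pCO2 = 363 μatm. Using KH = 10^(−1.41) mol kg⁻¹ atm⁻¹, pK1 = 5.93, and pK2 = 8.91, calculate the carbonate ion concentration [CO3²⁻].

[CO3²⁻] = 0.234 mmol/kg

[CO2*] = KH · pCO2 = 10^(−1.41) × 363×10^-6 = 1.412×10^-5 mol/kg
α₀ = 1/(1 + K1/[H⁺] + K1K2/[H⁺]²) = 1/(1 + 10^+2.10 + 10^+1.22) = 0.006969
DIC = [CO2*]/α₀ = 1.412×10^-5 / 0.006969 = 2.026 mmol/kg
[CO3²⁻] = α₂·DIC; α₂ = 0.1157, so [CO3²⁻] = 0.1157 × 2.026 = 0.234 mmol/kg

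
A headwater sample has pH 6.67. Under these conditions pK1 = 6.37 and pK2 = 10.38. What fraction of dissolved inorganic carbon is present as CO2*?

α₀ = 1 / (1 + K1/[H⁺] + K1K2/[H⁺]²) = 1 / (1 + 10^+0.30 + 10^-3.41)
   = 1 / (1 + 1.9953 + 0.00038905) = 1/2.9957 = 0.3338

α₀ = 0.334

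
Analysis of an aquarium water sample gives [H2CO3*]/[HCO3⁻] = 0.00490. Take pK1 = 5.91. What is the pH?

pH = 8.22

From K1 = [H⁺][HCO3⁻]/[H2CO3*]:  pH = pK1 − log₁₀([H2CO3*]/[HCO3⁻])
log₁₀(0.00490) = -2.310
pH = 5.91 − (-2.310) = 8.22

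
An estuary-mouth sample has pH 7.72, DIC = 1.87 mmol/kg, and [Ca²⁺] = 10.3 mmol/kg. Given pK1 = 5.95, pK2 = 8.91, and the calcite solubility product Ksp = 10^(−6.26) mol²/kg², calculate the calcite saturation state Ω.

α₂ = 1 / (1 + [H⁺]/K2 + [H⁺]²/(K1K2)) = 1 / (1 + 10^+1.19 + 10^-0.58)
   = 1 / (1 + 15.488 + 0.26303) = 1/16.751 = 0.05970
[CO3²⁻] = α₂ × DIC = 0.05970 × 1.87 = 0.1116 mmol/kg
Ksp = 10^(−6.26) = 5.495×10^-7
Ω = [Ca²⁺][CO3²⁻]/Ksp = (10.3×10^-3)(1.116×10^-4) / 5.495×10^-7 = 2.09

Ω = 2.09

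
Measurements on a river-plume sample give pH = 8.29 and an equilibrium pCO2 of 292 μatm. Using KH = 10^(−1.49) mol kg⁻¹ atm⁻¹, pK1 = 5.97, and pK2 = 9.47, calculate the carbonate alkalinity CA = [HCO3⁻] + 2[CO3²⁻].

CA = 2.24 mmol/kg

[CO2*] = KH · pCO2 = 10^(−1.49) × 292×10^-6 = 9.449×10^-6 mol/kg
α₀ = 1/(1 + K1/[H⁺] + K1K2/[H⁺]²) = 1/(1 + 10^+2.32 + 10^+1.14) = 0.004470
DIC = [CO2*]/α₀ = 9.449×10^-6 / 0.004470 = 2.114 mmol/kg
CA = (α₁ + 2α₂)·DIC = (0.9338 + 2×0.06170) × 2.114 = 2.24 mmol/kg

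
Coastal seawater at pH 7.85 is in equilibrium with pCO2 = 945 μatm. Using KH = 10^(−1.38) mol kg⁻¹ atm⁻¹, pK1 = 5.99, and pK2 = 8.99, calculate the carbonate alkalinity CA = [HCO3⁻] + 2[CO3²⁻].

CA = 3.27 mmol/kg

[CO2*] = KH · pCO2 = 10^(−1.38) × 945×10^-6 = 3.939×10^-5 mol/kg
α₀ = 1/(1 + K1/[H⁺] + K1K2/[H⁺]²) = 1/(1 + 10^+1.86 + 10^+0.72) = 0.01271
DIC = [CO2*]/α₀ = 3.939×10^-5 / 0.01271 = 3.100 mmol/kg
CA = (α₁ + 2α₂)·DIC = (0.9206 + 2×0.06669) × 3.100 = 3.27 mmol/kg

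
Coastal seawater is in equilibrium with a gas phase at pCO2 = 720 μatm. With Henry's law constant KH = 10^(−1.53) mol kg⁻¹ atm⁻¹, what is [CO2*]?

[CO2*] = 21.2 μmol/kg

KH = 10^(−1.53) = 2.951×10^-2 mol kg⁻¹ atm⁻¹
[CO2*] = KH · pCO2 = 2.951×10^-2 × 720×10^-6 atm = 2.12×10^-5 mol/kg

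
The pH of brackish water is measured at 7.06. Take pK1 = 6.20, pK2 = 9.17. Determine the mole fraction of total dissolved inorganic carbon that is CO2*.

α₀ = 0.120

α₀ = 1 / (1 + K1/[H⁺] + K1K2/[H⁺]²) = 1 / (1 + 10^+0.86 + 10^-1.25)
   = 1 / (1 + 7.2444 + 0.056234) = 1/8.3006 = 0.1205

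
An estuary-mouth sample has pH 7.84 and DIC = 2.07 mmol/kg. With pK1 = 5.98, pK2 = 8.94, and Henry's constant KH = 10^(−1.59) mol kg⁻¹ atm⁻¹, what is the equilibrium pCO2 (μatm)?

α₀ = 1 / (1 + K1/[H⁺] + K1K2/[H⁺]²) = 1 / (1 + 10^+1.86 + 10^+0.76)
   = 1 / (1 + 72.444 + 5.7544) = 1/79.198 = 0.01263
[CO2*] = α₀ × DIC = 0.01263 × 2.07 = 0.02614 mmol/kg
pCO2 = [CO2*]/KH = 2.614×10^-5 / 2.570×10^-2 = 1020 μatm

pCO2 = 1020 μatm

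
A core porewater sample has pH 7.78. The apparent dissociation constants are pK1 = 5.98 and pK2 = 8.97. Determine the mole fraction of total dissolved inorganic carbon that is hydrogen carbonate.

α₁ = 0.926

α₁ = 1 / (1 + [H⁺]/K1 + K2/[H⁺]) = 1 / (1 + 10^-1.80 + 10^-1.19)
   = 1 / (1 + 0.015849 + 0.064565) = 1/1.0804 = 0.9256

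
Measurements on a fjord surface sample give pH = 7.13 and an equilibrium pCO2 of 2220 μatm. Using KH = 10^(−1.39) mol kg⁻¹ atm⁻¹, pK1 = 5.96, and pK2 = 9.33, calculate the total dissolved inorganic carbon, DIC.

DIC = 1.44 mmol/kg

[CO2*] = KH · pCO2 = 10^(−1.39) × 2220×10^-6 = 9.044×10^-5 mol/kg
α₀ = 1/(1 + K1/[H⁺] + K1K2/[H⁺]²) = 1/(1 + 10^+1.17 + 10^-1.03) = 0.06295
DIC = [CO2*]/α₀ = 9.044×10^-5 / 0.06295 = 1.44 mmol/kg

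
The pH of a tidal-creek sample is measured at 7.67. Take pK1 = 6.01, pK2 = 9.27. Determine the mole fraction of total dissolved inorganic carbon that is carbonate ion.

α₂ = 0.0240

α₂ = 1 / (1 + [H⁺]/K2 + [H⁺]²/(K1K2)) = 1 / (1 + 10^+1.60 + 10^-0.06)
   = 1 / (1 + 39.811 + 0.87096) = 1/41.682 = 0.02399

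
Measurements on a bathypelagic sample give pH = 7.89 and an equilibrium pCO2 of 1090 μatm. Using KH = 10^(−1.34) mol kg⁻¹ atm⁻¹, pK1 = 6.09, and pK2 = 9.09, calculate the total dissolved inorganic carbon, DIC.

DIC = 3.39 mmol/kg

[CO2*] = KH · pCO2 = 10^(−1.34) × 1090×10^-6 = 4.982×10^-5 mol/kg
α₀ = 1/(1 + K1/[H⁺] + K1K2/[H⁺]²) = 1/(1 + 10^+1.80 + 10^+0.60) = 0.01469
DIC = [CO2*]/α₀ = 4.982×10^-5 / 0.01469 = 3.39 mmol/kg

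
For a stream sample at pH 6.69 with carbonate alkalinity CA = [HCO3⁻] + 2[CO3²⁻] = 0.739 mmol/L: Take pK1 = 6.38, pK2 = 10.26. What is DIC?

CA = [HCO3⁻] + 2[CO3²⁻] = (α₁ + 2α₂)·DIC
At pH 6.69: [H⁺]/K1 = 10^-0.31 = 0.48978, K2/[H⁺] = 10^-3.57 = 0.00026915
α₁ = 1/(1 + 0.48978 + 0.00026915) = 1/1.4900 = 0.6711; α₂ = α₁·K2/[H⁺] = 0.0001806
α₁ + 2α₂ = 0.6715
DIC = CA / (α₁ + 2α₂) = 0.739 / 0.6715 = 1.10 mmol/L

DIC = 1.10 mmol/L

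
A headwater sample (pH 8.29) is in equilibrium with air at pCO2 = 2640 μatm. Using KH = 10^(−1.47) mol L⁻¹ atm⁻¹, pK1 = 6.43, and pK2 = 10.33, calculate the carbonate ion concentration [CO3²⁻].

[CO3²⁻] = 0.0591 mmol/L

[CO2*] = KH · pCO2 = 10^(−1.47) × 2640×10^-6 = 8.945×10^-5 mol/L
α₀ = 1/(1 + K1/[H⁺] + K1K2/[H⁺]²) = 1/(1 + 10^+1.86 + 10^-0.18) = 0.01349
DIC = [CO2*]/α₀ = 8.945×10^-5 / 0.01349 = 6.629 mmol/L
[CO3²⁻] = α₂·DIC; α₂ = 0.008916, so [CO3²⁻] = 0.008916 × 6.629 = 0.0591 mmol/L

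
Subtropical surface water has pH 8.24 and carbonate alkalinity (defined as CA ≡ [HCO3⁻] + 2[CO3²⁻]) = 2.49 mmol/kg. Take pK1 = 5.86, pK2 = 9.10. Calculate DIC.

DIC = 2.23 mmol/kg

CA = [HCO3⁻] + 2[CO3²⁻] = (α₁ + 2α₂)·DIC
At pH 8.24: [H⁺]/K1 = 10^-2.38 = 0.0041687, K2/[H⁺] = 10^-0.86 = 0.13804
α₁ = 1/(1 + 0.0041687 + 0.13804) = 1/1.1422 = 0.8755; α₂ = α₁·K2/[H⁺] = 0.1209
α₁ + 2α₂ = 1.1172
DIC = CA / (α₁ + 2α₂) = 2.49 / 1.1172 = 2.23 mmol/kg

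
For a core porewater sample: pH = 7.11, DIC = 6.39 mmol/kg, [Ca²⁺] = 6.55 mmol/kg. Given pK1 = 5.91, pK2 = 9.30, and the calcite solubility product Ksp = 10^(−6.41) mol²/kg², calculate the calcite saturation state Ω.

α₂ = 1 / (1 + [H⁺]/K2 + [H⁺]²/(K1K2)) = 1 / (1 + 10^+2.19 + 10^+0.99)
   = 1 / (1 + 154.88 + 9.7724) = 1/165.65 = 0.006037
[CO3²⁻] = α₂ × DIC = 0.006037 × 6.39 = 0.03857 mmol/kg
Ksp = 10^(−6.41) = 3.890×10^-7
Ω = [Ca²⁺][CO3²⁻]/Ksp = (6.55×10^-3)(3.857×10^-5) / 3.890×10^-7 = 0.649

Ω = 0.649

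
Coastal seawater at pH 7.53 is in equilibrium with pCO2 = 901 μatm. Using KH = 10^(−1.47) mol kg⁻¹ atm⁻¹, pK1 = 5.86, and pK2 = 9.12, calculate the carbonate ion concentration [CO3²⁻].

[CO3²⁻] = 0.0367 mmol/kg

[CO2*] = KH · pCO2 = 10^(−1.47) × 901×10^-6 = 3.053×10^-5 mol/kg
α₀ = 1/(1 + K1/[H⁺] + K1K2/[H⁺]²) = 1/(1 + 10^+1.67 + 10^+0.08) = 0.02042
DIC = [CO2*]/α₀ = 3.053×10^-5 / 0.02042 = 1.495 mmol/kg
[CO3²⁻] = α₂·DIC; α₂ = 0.02455, so [CO3²⁻] = 0.02455 × 1.495 = 0.0367 mmol/kg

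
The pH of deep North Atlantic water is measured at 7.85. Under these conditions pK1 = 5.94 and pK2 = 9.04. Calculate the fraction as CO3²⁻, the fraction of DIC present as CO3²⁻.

α₂ = 0.0600

α₂ = 1 / (1 + [H⁺]/K2 + [H⁺]²/(K1K2)) = 1 / (1 + 10^+1.19 + 10^-0.72)
   = 1 / (1 + 15.488 + 0.19055) = 1/16.679 = 0.05996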